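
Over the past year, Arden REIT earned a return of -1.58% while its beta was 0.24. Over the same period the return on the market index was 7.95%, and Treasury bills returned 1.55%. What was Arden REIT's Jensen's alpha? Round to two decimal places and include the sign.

Market excess return = 7.95% − 1.55% = 6.40%
CAPM benchmark = R_f + β(R_m − R_f) = 1.55% + 0.24 × 6.40% = 3.0860%
α = actual − benchmark = -1.58% − 3.0860% = -4.67%

-4.67%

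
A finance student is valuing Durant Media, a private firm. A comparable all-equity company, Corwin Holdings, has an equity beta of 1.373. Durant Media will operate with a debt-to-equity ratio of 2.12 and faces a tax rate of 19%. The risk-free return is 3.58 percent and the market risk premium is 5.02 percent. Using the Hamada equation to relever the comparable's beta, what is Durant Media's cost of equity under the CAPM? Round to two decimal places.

β_L = β_U × [1 + (1 − t)(D/E)] = 1.373 × [1 + (1 − 0.19) × 2.12]
    = 1.373 × [1 + 0.81 × 2.12] = 1.373 × 2.7172 = 3.7307
E(R) = R_f + β_L × MRP = 3.58% + 3.7307 × 5.02% = 22.31%

22.31%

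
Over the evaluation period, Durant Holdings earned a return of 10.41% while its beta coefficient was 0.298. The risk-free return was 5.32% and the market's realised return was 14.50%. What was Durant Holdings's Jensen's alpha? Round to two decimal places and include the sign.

+2.35%

Market excess return = 14.50% − 5.32% = 9.18%
CAPM benchmark = R_f + β(R_m − R_f) = 5.32% + 0.298 × 9.18% = 8.05564%
α = actual − benchmark = 10.41% − 8.05564% = +2.35%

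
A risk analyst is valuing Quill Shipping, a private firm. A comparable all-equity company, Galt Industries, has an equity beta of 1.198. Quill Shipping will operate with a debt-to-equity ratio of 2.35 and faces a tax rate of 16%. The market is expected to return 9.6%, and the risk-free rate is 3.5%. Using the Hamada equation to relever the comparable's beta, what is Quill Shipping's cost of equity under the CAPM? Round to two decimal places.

25.23%

β_L = β_U × [1 + (1 − t)(D/E)] = 1.198 × [1 + (1 − 0.16) × 2.35]
    = 1.198 × [1 + 0.84 × 2.35] = 1.198 × 2.9740 = 3.5629
MRP = 9.6% − 3.5% = 6.10%
E(R) = R_f + β_L × MRP = 3.5% + 3.5629 × 6.1% = 25.23%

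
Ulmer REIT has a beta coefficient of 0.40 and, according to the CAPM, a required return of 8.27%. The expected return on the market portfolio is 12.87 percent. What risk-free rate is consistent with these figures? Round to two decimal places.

E(R) = R_f + β(E(R_m) − R_f) = R_f(1 − β) + β·E(R_m)
8.27% = R_f × (1 − 0.40) + 0.40 × 12.87%
8.27% = R_f × 0.60 + 5.1480%
R_f = (8.27% − 5.1480%) / 0.60 = 5.20%

5.20%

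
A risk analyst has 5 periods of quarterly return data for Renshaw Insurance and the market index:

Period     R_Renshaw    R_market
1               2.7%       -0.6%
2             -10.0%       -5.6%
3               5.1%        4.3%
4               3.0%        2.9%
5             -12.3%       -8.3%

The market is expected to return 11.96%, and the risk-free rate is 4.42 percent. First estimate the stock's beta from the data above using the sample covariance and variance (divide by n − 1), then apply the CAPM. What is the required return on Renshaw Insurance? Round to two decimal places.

15.41%

Mean R_i = (2.7 − 10.0 + 5.1 + 3.0 − 12.3) / 5 = -2.3000%
Mean R_m = (-0.6 − 5.6 + 4.3 + 2.9 − 8.3) / 5 = -1.4600%
Σ(R_i − R̄_i)(R_m − R̄_m) = 170.3100  ⇒  Cov = 170.3100 / 4 = 42.5775
Σ(R_m − R̄_m)² = 116.8520  ⇒  Var(R_m) = 116.8520 / 4 = 29.2130
β = Cov / Var(R_m) = 42.5775 / 29.2130 = 1.4575
MRP = 11.96% − 4.42% = 7.54%
E(R) = R_f + β × MRP = 4.42% + 1.4575 × 7.54% = 15.41%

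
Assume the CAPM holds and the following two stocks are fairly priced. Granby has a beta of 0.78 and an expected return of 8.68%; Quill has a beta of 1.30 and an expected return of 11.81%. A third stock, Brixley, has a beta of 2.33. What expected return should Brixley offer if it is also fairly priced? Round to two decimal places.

MRP (SML slope) = (11.81% − 8.68%) / (1.30 − 0.78) = 3.13% / 0.52 = 6.0192%
R_f (intercept) = 8.68% − 0.78 × 6.0192% = 3.9850%
E(R_Brixley) = R_f + β × MRP = 3.9850% + 2.33 × 6.0192% = 18.01%

18.01%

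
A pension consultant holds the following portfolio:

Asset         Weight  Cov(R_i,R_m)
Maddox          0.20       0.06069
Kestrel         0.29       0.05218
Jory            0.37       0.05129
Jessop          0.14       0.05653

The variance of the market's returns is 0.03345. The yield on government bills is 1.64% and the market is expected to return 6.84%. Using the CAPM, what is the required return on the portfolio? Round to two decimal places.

β_Maddox = 0.06069 / 0.03345 = 1.8143
β_Kestrel = 0.05218 / 0.03345 = 1.5599
β_Jory = 0.05129 / 0.03345 = 1.5333
β_Jessop = 0.05653 / 0.03345 = 1.6900
β_P = Σ w_i β_i = 0.20×1.8143 + 0.29×1.5599 + 0.37×1.5333 + 0.14×1.6900 = 1.6192
MRP = 6.84% − 1.64% = 5.20%
E(R_P) = R_f + β_P × MRP = 1.64% + 1.6192 × 5.20% = 10.06%

10.06%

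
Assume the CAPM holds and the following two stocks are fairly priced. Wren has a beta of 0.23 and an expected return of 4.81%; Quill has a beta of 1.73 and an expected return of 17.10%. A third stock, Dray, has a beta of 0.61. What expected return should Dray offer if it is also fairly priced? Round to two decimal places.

MRP (SML slope) = (17.10% − 4.81%) / (1.73 − 0.23) = 12.29% / 1.50 = 8.1933%
R_f (intercept) = 4.81% − 0.23 × 8.1933% = 2.9255%
E(R_Dray) = R_f + β × MRP = 2.9255% + 0.61 × 8.1933% = 7.92%

7.92%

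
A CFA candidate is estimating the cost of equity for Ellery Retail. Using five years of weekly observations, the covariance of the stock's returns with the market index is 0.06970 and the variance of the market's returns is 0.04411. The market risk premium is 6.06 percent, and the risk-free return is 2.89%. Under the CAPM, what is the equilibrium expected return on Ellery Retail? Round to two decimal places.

12.47%

β = Cov(R_i, R_m) / Var(R_m) = 0.06970 / 0.04411 = 1.5801
E(R) = R_f + β × MRP = 2.89% + 1.5801 × 6.06% = 12.47%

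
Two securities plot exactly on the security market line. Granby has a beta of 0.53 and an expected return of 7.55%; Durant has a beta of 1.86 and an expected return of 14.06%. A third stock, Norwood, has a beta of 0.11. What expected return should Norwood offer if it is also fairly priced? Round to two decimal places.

MRP (SML slope) = (14.06% − 7.55%) / (1.86 − 0.53) = 6.51% / 1.33 = 4.8947%
R_f (intercept) = 7.55% − 0.53 × 4.8947% = 4.9558%
E(R_Norwood) = R_f + β × MRP = 4.9558% + 0.11 × 4.8947% = 5.49%

5.49%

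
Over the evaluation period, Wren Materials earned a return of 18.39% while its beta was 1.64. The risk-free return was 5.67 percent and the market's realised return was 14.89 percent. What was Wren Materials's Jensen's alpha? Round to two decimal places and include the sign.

Market excess return = 14.89% − 5.67% = 9.22%
CAPM benchmark = R_f + β(R_m − R_f) = 5.67% + 1.64 × 9.22% = 20.7908%
α = actual − benchmark = 18.39% − 20.7908% = -2.40%

-2.40%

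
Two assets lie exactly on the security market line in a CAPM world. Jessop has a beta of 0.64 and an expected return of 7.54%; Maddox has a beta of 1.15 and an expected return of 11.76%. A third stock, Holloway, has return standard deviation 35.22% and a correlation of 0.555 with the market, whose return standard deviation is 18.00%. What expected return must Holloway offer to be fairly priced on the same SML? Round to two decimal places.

MRP = (11.76% − 7.54%) / (1.15 − 0.64) = 8.2745%
R_f = 7.54% − 0.64 × 8.2745% = 2.2443%
β_Holloway = ρ·σ_i/σ_m = 0.555 × 35.22 / 18.00 = 1.0860
E(R_Holloway) = R_f + β × MRP = 2.2443% + 1.0860 × 8.2745% = 11.23%

11.23%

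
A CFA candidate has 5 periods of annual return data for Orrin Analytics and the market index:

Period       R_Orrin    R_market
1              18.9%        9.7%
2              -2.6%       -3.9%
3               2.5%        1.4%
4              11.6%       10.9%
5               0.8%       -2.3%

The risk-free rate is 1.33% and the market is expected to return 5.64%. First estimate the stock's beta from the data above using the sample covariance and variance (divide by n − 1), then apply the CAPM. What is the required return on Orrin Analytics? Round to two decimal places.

6.51%

Mean R_i = (18.9 − 2.6 + 2.5 + 11.6 + 0.8) / 5 = 6.2400%
Mean R_m = (9.7 − 3.9 + 1.4 + 10.9 − 2.3) / 5 = 3.1600%
Σ(R_i − R̄_i)(R_m − R̄_m) = 222.9780  ⇒  Cov = 222.9780 / 4 = 55.7445
Σ(R_m − R̄_m)² = 185.4320  ⇒  Var(R_m) = 185.4320 / 4 = 46.3580
β = Cov / Var(R_m) = 55.7445 / 46.3580 = 1.2025
MRP = 5.64% − 1.33% = 4.31%
E(R) = R_f + β × MRP = 1.33% + 1.2025 × 4.31% = 6.51%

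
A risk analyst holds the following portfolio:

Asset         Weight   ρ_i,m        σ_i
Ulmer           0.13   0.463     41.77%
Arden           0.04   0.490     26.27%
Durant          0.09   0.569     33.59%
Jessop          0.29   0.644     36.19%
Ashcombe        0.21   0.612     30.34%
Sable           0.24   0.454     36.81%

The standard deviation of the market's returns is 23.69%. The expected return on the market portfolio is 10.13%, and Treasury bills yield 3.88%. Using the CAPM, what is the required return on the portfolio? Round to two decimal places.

9.00%

β_Ulmer = 0.463 × 41.77% / 23.69% = 0.8164
β_Arden = 0.490 × 26.27% / 23.69% = 0.5434
β_Durant = 0.569 × 33.59% / 23.69% = 0.8068
β_Jessop = 0.644 × 36.19% / 23.69% = 0.9838
β_Ashcombe = 0.612 × 30.34% / 23.69% = 0.7838
β_Sable = 0.454 × 36.81% / 23.69% = 0.7054
β_P = Σ w_i β_i = 0.13×0.8164 + 0.04×0.5434 + 0.09×0.8068 + 0.29×0.9838 + 0.21×0.7838 + 0.24×0.7054 = 0.8197
MRP = 10.13% − 3.88% = 6.25%
E(R_P) = R_f + β_P × MRP = 3.88% + 0.8197 × 6.25% = 9.00%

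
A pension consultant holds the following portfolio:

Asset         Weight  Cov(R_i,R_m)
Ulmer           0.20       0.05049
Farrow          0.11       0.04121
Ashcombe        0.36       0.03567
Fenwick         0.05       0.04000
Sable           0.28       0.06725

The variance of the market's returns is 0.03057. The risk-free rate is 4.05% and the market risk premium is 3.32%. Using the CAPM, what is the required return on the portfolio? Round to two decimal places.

β_Ulmer = 0.05049 / 0.03057 = 1.6516
β_Farrow = 0.04121 / 0.03057 = 1.3481
β_Ashcombe = 0.03567 / 0.03057 = 1.1668
β_Fenwick = 0.04000 / 0.03057 = 1.3085
β_Sable = 0.06725 / 0.03057 = 2.1999
β_P = Σ w_i β_i = 0.20×1.6516 + 0.11×1.3481 + 0.36×1.1668 + 0.05×1.3085 + 0.28×2.1999 = 1.5801
E(R_P) = R_f + β_P × MRP = 4.05% + 1.5801 × 3.32% = 9.30%

9.30%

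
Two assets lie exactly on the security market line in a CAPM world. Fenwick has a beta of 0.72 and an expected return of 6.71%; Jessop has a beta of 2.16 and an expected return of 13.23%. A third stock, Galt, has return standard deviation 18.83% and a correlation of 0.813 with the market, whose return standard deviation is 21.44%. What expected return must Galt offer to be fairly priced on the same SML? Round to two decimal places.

MRP = (13.23% − 6.71%) / (2.16 − 0.72) = 4.5278%
R_f = 6.71% − 0.72 × 4.5278% = 3.4500%
β_Galt = ρ·σ_i/σ_m = 0.813 × 18.83 / 21.44 = 0.7140
E(R_Galt) = R_f + β × MRP = 3.4500% + 0.7140 × 4.5278% = 6.68%

6.68%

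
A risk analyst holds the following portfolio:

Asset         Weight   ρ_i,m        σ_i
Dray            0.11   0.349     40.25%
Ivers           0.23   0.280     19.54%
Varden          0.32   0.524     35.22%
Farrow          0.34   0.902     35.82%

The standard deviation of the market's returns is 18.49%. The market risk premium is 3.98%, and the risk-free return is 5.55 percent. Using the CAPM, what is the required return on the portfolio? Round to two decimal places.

β_Dray = 0.349 × 40.25% / 18.49% = 0.7597
β_Ivers = 0.280 × 19.54% / 18.49% = 0.2959
β_Varden = 0.524 × 35.22% / 18.49% = 0.9981
β_Farrow = 0.902 × 35.82% / 18.49% = 1.7474
β_P = Σ w_i β_i = 0.11×0.7597 + 0.23×0.2959 + 0.32×0.9981 + 0.34×1.7474 = 1.0651
E(R_P) = R_f + β_P × MRP = 5.55% + 1.0651 × 3.98% = 9.79%

9.79%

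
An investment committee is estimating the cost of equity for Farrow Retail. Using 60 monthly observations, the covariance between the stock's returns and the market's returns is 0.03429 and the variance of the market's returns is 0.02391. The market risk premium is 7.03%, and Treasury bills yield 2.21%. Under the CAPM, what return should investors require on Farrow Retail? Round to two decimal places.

β = Cov(R_i, R_m) / Var(R_m) = 0.03429 / 0.02391 = 1.4341
E(R) = R_f + β × MRP = 2.21% + 1.4341 × 7.03% = 12.29%

12.29%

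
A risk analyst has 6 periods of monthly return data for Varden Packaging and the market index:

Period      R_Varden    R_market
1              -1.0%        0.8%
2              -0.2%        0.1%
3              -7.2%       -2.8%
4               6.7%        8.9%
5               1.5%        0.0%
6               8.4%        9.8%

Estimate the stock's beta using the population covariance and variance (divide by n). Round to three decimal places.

1.012

Mean R_i = (-1.0 − 0.2 − 7.2 + 6.7 + 1.5 + 8.4) / 6 = 1.3667%
Mean R_m = (0.8 + 0.1 − 2.8 + 8.9 + 0.0 + 9.8) / 6 = 2.8000%
Σ(R_i − R̄_i)(R_m − R̄_m) = 138.3300  ⇒  Cov = 138.3300 / 6 = 23.0550
Σ(R_m − R̄_m)² = 136.7000  ⇒  Var(R_m) = 136.7000 / 6 = 22.7833
β = Cov / Var(R_m) = 23.0550 / 22.7833 = 1.0119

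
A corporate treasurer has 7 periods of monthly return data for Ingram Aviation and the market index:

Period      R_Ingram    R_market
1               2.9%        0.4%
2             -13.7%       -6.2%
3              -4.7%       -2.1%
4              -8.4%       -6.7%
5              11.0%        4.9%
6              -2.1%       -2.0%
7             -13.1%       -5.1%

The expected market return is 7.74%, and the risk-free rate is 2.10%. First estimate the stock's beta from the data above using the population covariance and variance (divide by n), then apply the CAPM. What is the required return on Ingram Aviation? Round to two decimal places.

13.74%

Mean R_i = (2.9 − 13.7 − 4.7 − 8.4 + 11.0 − 2.1 − 13.1) / 7 = -4.0143%
Mean R_m = (0.4 − 6.2 − 2.1 − 6.7 + 4.9 − 2.0 − 5.1) / 7 = -2.4000%
Σ(R_i − R̄_i)(R_m − R̄_m) = 209.7200  ⇒  Cov = 209.7200 / 7 = 29.9600
Σ(R_m − R̄_m)² = 101.6000  ⇒  Var(R_m) = 101.6000 / 7 = 14.5143
β = Cov / Var(R_m) = 29.9600 / 14.5143 = 2.0642
MRP = 7.74% − 2.10% = 5.64%
E(R) = R_f + β × MRP = 2.10% + 2.0642 × 5.64% = 13.74%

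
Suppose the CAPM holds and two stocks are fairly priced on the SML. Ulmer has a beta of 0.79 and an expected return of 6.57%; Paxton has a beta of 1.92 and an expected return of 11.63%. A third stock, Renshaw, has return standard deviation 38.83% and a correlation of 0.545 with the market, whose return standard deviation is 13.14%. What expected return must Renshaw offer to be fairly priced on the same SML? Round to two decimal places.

MRP = (11.63% − 6.57%) / (1.92 − 0.79) = 4.4779%
R_f = 6.57% − 0.79 × 4.4779% = 3.0325%
β_Renshaw = ρ·σ_i/σ_m = 0.545 × 38.83 / 13.14 = 1.6105
E(R_Renshaw) = R_f + β × MRP = 3.0325% + 1.6105 × 4.4779% = 10.24%

10.24%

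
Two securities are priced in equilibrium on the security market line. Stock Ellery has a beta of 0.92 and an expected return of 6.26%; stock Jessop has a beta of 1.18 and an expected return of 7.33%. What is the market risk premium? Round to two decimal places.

Both satisfy E(R) = R_f + β·MRP, so the slope of the SML is
MRP = (7.33% − 6.26%) / (1.18 − 0.92) = 1.07% / 0.26 = 4.1154%

4.12%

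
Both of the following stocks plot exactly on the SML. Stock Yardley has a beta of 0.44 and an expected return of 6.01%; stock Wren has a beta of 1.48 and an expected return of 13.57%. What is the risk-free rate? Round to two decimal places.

Both satisfy E(R) = R_f + β·MRP, so the slope of the SML is
MRP = (13.57% − 6.01%) / (1.48 − 0.44) = 7.56% / 1.04 = 7.2692%
R_f = E(R_Yardley) − β_Yardley·MRP = 6.01% − 0.44 × 7.2692% = 2.8116%

2.81%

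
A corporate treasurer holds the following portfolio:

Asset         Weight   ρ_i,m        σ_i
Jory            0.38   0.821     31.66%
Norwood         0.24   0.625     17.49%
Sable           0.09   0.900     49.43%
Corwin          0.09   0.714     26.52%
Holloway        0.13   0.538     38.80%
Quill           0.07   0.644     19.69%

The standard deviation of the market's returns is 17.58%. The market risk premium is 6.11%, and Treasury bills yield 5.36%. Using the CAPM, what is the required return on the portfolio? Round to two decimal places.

12.94%

β_Jory = 0.821 × 31.66% / 17.58% = 1.4785
β_Norwood = 0.625 × 17.49% / 17.58% = 0.6218
β_Sable = 0.900 × 49.43% / 17.58% = 2.5305
β_Corwin = 0.714 × 26.52% / 17.58% = 1.0771
β_Holloway = 0.538 × 38.80% / 17.58% = 1.1874
β_Quill = 0.644 × 19.69% / 17.58% = 0.7213
β_P = Σ w_i β_i = 0.38×1.4785 + 0.24×0.6218 + 0.09×2.5305 + 0.09×1.0771 + 0.13×1.1874 + 0.07×0.7213 = 1.2406
E(R_P) = R_f + β_P × MRP = 5.36% + 1.2406 × 6.11% = 12.94%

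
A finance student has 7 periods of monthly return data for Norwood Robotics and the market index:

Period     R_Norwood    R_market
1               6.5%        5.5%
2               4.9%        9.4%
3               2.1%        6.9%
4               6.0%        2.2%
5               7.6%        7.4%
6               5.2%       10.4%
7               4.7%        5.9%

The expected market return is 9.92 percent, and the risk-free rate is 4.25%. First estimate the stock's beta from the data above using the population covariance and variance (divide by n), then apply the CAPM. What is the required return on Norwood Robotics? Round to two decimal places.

Mean R_i = (6.5 + 4.9 + 2.1 + 6.0 + 7.6 + 5.2 + 4.7) / 7 = 5.2857%
Mean R_m = (5.5 + 9.4 + 6.9 + 2.2 + 7.4 + 10.4 + 5.9) / 7 = 6.8143%
Σ(R_i − R̄_i)(R_m − R̄_m) = -4.5786  ⇒  Cov = -4.5786 / 7 = -0.6541
Σ(R_m − R̄_m)² = 43.7486  ⇒  Var(R_m) = 43.7486 / 7 = 6.2498
β = Cov / Var(R_m) = -0.6541 / 6.2498 = -0.1047
MRP = 9.92% − 4.25% = 5.67%
E(R) = R_f + β × MRP = 4.25% + -0.1047 × 5.67% = 3.66%

3.66%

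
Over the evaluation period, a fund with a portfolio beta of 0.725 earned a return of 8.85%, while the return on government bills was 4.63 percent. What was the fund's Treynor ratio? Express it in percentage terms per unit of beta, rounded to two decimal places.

Treynor = (R_P − R_f) / β_P = (8.85% − 4.63%) / 0.7250 = 4.22% / 0.7250 = 5.82%

5.82%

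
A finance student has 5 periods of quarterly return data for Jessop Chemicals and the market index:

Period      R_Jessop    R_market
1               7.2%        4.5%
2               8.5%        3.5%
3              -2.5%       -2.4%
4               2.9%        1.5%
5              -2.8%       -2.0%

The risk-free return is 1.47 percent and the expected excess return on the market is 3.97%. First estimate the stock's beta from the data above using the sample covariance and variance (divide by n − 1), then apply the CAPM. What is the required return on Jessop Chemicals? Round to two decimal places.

Mean R_i = (7.2 + 8.5 − 2.5 + 2.9 − 2.8) / 5 = 2.6600%
Mean R_m = (4.5 + 3.5 − 2.4 + 1.5 − 2.0) / 5 = 1.0200%
Σ(R_i − R̄_i)(R_m − R̄_m) = 64.5340  ⇒  Cov = 64.5340 / 4 = 16.1335
Σ(R_m − R̄_m)² = 39.3080  ⇒  Var(R_m) = 39.3080 / 4 = 9.8270
β = Cov / Var(R_m) = 16.1335 / 9.8270 = 1.6418
E(R) = R_f + β × MRP = 1.47% + 1.6418 × 3.97% = 7.99%

7.99%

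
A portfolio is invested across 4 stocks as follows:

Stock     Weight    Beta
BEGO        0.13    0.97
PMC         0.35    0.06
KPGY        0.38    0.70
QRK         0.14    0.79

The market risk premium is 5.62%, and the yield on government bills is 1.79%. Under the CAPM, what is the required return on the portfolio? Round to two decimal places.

4.73%

β_P = Σ w_i β_i = 0.13×0.97 + 0.35×0.06 + 0.38×0.70 + 0.14×0.79 = 0.5237
E(R_P) = R_f + β_P × MRP = 1.79% + 0.5237 × 5.62% = 4.73%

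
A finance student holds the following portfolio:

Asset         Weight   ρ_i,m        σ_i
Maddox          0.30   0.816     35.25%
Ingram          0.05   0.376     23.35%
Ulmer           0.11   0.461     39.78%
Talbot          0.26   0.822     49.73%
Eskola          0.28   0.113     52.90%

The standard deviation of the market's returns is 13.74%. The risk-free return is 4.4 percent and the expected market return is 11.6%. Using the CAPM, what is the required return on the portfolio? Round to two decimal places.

16.66%

β_Maddox = 0.816 × 35.25% / 13.74% = 2.0934
β_Ingram = 0.376 × 23.35% / 13.74% = 0.6390
β_Ulmer = 0.461 × 39.78% / 13.74% = 1.3347
β_Talbot = 0.822 × 49.73% / 13.74% = 2.9751
β_Eskola = 0.113 × 52.90% / 13.74% = 0.4351
β_P = Σ w_i β_i = 0.30×2.0934 + 0.05×0.6390 + 0.11×1.3347 + 0.26×2.9751 + 0.28×0.4351 = 1.7021
MRP = 11.6% − 4.4% = 7.20%
E(R_P) = R_f + β_P × MRP = 4.4% + 1.7021 × 7.2% = 16.66%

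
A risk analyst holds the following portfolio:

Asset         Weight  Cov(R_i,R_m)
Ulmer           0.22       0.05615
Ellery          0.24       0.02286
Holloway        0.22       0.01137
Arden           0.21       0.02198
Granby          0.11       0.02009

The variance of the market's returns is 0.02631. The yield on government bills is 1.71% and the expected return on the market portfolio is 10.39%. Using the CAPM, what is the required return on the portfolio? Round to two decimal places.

10.67%

β_Ulmer = 0.05615 / 0.02631 = 2.1342
β_Ellery = 0.02286 / 0.02631 = 0.8689
β_Holloway = 0.01137 / 0.02631 = 0.4322
β_Arden = 0.02198 / 0.02631 = 0.8354
β_Granby = 0.02009 / 0.02631 = 0.7636
β_P = Σ w_i β_i = 0.22×2.1342 + 0.24×0.8689 + 0.22×0.4322 + 0.21×0.8354 + 0.11×0.7636 = 1.0326
MRP = 10.39% − 1.71% = 8.68%
E(R_P) = R_f + β_P × MRP = 1.71% + 1.0326 × 8.68% = 10.67%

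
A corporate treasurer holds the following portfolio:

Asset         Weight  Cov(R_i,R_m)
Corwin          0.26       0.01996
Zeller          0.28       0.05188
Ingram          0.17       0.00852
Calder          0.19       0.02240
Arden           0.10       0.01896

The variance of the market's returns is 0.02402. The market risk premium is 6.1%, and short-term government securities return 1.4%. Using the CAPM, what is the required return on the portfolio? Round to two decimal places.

β_Corwin = 0.01996 / 0.02402 = 0.8310
β_Zeller = 0.05188 / 0.02402 = 2.1599
β_Ingram = 0.00852 / 0.02402 = 0.3547
β_Calder = 0.02240 / 0.02402 = 0.9326
β_Arden = 0.01896 / 0.02402 = 0.7893
β_P = Σ w_i β_i = 0.26×0.8310 + 0.28×2.1599 + 0.17×0.3547 + 0.19×0.9326 + 0.10×0.7893 = 1.1373
E(R_P) = R_f + β_P × MRP = 1.4% + 1.1373 × 6.1% = 8.34%

8.34%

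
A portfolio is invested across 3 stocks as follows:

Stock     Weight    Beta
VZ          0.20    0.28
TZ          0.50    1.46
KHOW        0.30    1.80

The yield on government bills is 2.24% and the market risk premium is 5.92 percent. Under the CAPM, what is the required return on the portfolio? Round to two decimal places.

β_P = Σ w_i β_i = 0.20×0.28 + 0.50×1.46 + 0.30×1.80 = 1.3260
E(R_P) = R_f + β_P × MRP = 2.24% + 1.3260 × 5.92% = 10.09%

10.09%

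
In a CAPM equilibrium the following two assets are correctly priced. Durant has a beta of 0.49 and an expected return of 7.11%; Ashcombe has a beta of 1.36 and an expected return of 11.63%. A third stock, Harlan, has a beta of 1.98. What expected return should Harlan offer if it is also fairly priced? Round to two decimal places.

14.85%

MRP (SML slope) = (11.63% − 7.11%) / (1.36 − 0.49) = 4.52% / 0.87 = 5.1954%
R_f (intercept) = 7.11% − 0.49 × 5.1954% = 4.5643%
E(R_Harlan) = R_f + β × MRP = 4.5643% + 1.98 × 5.1954% = 14.85%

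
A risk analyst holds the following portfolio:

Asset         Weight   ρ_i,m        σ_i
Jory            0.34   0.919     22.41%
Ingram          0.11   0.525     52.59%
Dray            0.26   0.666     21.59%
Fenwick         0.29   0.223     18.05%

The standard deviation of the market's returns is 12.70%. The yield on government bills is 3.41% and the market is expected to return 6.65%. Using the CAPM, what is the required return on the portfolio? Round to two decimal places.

β_Jory = 0.919 × 22.41% / 12.70% = 1.6216
β_Ingram = 0.525 × 52.59% / 12.70% = 2.1740
β_Dray = 0.666 × 21.59% / 12.70% = 1.1322
β_Fenwick = 0.223 × 18.05% / 12.70% = 0.3169
β_P = Σ w_i β_i = 0.34×1.6216 + 0.11×2.1740 + 0.26×1.1322 + 0.29×0.3169 = 1.1768
MRP = 6.65% − 3.41% = 3.24%
E(R_P) = R_f + β_P × MRP = 3.41% + 1.1768 × 3.24% = 7.22%

7.22%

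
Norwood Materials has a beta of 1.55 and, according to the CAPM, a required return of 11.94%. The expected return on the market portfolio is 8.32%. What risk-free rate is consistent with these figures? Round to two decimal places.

E(R) = R_f + β(E(R_m) − R_f) = R_f(1 − β) + β·E(R_m)
11.94% = R_f × (1 − 1.55) + 1.55 × 8.32%
11.94% = R_f × -0.55 + 12.8960%
R_f = (11.94% − 12.8960%) / -0.55 = 1.74%

1.74%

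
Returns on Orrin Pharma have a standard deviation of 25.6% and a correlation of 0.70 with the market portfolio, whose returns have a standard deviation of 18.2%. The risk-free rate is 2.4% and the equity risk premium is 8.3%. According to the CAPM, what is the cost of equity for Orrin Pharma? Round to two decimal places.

10.57%

β = ρ × σ_i / σ_m = 0.70 × 25.6% / 18.2% = 0.9846
E(R) = 2.4% + 0.9846 × 8.3% = 10.57%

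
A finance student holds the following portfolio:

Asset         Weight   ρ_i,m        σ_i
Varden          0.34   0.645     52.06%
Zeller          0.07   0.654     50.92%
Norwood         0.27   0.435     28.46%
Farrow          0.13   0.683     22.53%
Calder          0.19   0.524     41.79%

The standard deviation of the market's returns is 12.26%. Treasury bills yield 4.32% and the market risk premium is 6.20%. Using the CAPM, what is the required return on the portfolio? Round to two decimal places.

16.08%

β_Varden = 0.645 × 52.06% / 12.26% = 2.7389
β_Zeller = 0.654 × 50.92% / 12.26% = 2.7163
β_Norwood = 0.435 × 28.46% / 12.26% = 1.0098
β_Farrow = 0.683 × 22.53% / 12.26% = 1.2551
β_Calder = 0.524 × 41.79% / 12.26% = 1.7861
β_P = Σ w_i β_i = 0.34×2.7389 + 0.07×2.7163 + 0.27×1.0098 + 0.13×1.2551 + 0.19×1.7861 = 1.8965
E(R_P) = R_f + β_P × MRP = 4.32% + 1.8965 × 6.20% = 16.08%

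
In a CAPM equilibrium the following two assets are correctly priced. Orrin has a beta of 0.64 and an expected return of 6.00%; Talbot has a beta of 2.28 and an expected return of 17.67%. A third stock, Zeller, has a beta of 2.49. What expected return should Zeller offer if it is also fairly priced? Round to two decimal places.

19.16%

MRP (SML slope) = (17.67% − 6.00%) / (2.28 − 0.64) = 11.67% / 1.64 = 7.1159%
R_f (intercept) = 6.00% − 0.64 × 7.1159% = 1.4458%
E(R_Zeller) = R_f + β × MRP = 1.4458% + 2.49 × 7.1159% = 19.16%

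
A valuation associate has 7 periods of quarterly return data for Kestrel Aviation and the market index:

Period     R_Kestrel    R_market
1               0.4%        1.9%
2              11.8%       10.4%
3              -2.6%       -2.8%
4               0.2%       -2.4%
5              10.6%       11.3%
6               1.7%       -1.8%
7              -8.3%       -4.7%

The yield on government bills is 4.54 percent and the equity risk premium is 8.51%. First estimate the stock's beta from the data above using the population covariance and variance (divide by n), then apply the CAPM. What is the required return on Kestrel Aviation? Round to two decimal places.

Mean R_i = (0.4 + 11.8 − 2.6 + 0.2 + 10.6 + 1.7 − 8.3) / 7 = 1.9714%
Mean R_m = (1.9 + 10.4 − 2.8 − 2.4 + 11.3 − 1.8 − 4.7) / 7 = 1.7000%
Σ(R_i − R̄_i)(R_m − R̄_m) = 262.5500  ⇒  Cov = 262.5500 / 7 = 37.5071
Σ(R_m − R̄_m)² = 258.1600  ⇒  Var(R_m) = 258.1600 / 7 = 36.8800
β = Cov / Var(R_m) = 37.5071 / 36.8800 = 1.0170
E(R) = R_f + β × MRP = 4.54% + 1.0170 × 8.51% = 13.19%

13.19%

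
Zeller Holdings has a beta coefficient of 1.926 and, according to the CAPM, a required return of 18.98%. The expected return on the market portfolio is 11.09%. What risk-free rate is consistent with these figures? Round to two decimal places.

E(R) = R_f + β(E(R_m) − R_f) = R_f(1 − β) + β·E(R_m)
18.98% = R_f × (1 − 1.926) + 1.926 × 11.09%
18.98% = R_f × -0.926 + 21.35934%
R_f = (18.98% − 21.35934%) / -0.926 = 2.57%

2.57%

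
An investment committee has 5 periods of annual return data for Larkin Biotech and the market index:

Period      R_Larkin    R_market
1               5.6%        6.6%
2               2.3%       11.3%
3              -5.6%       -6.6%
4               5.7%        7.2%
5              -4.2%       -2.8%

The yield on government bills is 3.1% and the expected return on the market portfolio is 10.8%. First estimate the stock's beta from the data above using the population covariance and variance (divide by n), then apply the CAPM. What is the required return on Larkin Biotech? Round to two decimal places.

Mean R_i = (5.6 + 2.3 − 5.6 + 5.7 − 4.2) / 5 = 0.7600%
Mean R_m = (6.6 + 11.3 − 6.6 + 7.2 − 2.8) / 5 = 3.1400%
Σ(R_i − R̄_i)(R_m − R̄_m) = 140.7780  ⇒  Cov = 140.7780 / 5 = 28.1556
Σ(R_m − R̄_m)² = 225.1920  ⇒  Var(R_m) = 225.1920 / 5 = 45.0384
β = Cov / Var(R_m) = 28.1556 / 45.0384 = 0.6251
MRP = 10.8% − 3.1% = 7.70%
E(R) = R_f + β × MRP = 3.1% + 0.6251 × 7.7% = 7.91%

7.91%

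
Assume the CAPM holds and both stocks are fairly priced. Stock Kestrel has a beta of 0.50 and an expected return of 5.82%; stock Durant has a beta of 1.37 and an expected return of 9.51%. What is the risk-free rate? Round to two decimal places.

3.70%

Both satisfy E(R) = R_f + β·MRP, so the slope of the SML is
MRP = (9.51% − 5.82%) / (1.37 − 0.50) = 3.69% / 0.87 = 4.2414%
R_f = E(R_Kestrel) − β_Kestrel·MRP = 5.82% − 0.50 × 4.2414% = 3.6993%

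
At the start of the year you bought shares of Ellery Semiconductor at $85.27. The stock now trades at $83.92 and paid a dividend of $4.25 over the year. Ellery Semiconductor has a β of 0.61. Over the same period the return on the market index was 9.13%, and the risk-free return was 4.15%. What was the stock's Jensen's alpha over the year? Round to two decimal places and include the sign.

-3.79%

Realised HPR = (P1 + D1 − P0) / P0 = (83.92 + 4.25 − 85.27) / 85.27 = 2.90 / 85.27 = 3.4010%
MRP = 9.13% − 4.15% = 4.98%
CAPM required = R_f + β·MRP = 4.15% + 0.61 × 4.98% = 7.1878%
α = realised − required = 3.4010% − 7.1878% = -3.79%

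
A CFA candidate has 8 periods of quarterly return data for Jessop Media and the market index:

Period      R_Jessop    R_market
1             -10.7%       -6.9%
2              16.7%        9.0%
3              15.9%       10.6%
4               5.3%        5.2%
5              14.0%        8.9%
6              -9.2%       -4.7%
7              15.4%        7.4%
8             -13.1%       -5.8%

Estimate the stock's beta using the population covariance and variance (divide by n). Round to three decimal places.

Mean R_i = (-10.7 + 16.7 + 15.9 + 5.3 + 14.0 − 9.2 + 15.4 − 13.1) / 8 = 4.2875%
Mean R_m = (-6.9 + 9.0 + 10.6 + 5.2 + 8.9 − 4.7 + 7.4 − 5.8) / 8 = 2.9625%
Σ(R_i − R̄_i)(R_m − R̄_m) = 676.3963  ⇒  Cov = 676.3963 / 8 = 84.5495
Σ(R_m − R̄_m)² = 387.4988  ⇒  Var(R_m) = 387.4988 / 8 = 48.4374
β = Cov / Var(R_m) = 84.5495 / 48.4374 = 1.7455

1.746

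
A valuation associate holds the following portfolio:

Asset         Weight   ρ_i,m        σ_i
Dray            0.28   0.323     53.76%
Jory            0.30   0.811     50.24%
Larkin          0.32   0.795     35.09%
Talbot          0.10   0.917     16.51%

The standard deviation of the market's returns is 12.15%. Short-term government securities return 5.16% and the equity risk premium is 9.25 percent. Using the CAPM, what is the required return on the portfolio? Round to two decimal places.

26.12%

β_Dray = 0.323 × 53.76% / 12.15% = 1.4292
β_Jory = 0.811 × 50.24% / 12.15% = 3.3535
β_Larkin = 0.795 × 35.09% / 12.15% = 2.2960
β_Talbot = 0.917 × 16.51% / 12.15% = 1.2461
β_P = Σ w_i β_i = 0.28×1.4292 + 0.30×3.3535 + 0.32×2.2960 + 0.10×1.2461 = 2.2656
E(R_P) = R_f + β_P × MRP = 5.16% + 2.2656 × 9.25% = 26.12%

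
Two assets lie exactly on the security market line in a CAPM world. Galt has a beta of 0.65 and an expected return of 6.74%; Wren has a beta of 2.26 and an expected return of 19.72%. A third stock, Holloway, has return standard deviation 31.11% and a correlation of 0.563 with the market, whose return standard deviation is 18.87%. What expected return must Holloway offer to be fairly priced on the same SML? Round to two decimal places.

8.98%

MRP = (19.72% − 6.74%) / (2.26 − 0.65) = 8.0621%
R_f = 6.74% − 0.65 × 8.0621% = 1.4996%
β_Holloway = ρ·σ_i/σ_m = 0.563 × 31.11 / 18.87 = 0.9282
E(R_Holloway) = R_f + β × MRP = 1.4996% + 0.9282 × 8.0621% = 8.98%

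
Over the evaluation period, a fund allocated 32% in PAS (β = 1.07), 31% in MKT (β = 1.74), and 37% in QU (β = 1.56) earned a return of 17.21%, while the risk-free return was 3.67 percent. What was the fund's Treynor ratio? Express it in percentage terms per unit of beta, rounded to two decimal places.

β_P = 0.32×1.07 + 0.31×1.74 + 0.37×1.56 = 1.4590
Treynor = (R_P − R_f) / β_P = (17.21% − 3.67%) / 1.4590 = 13.54% / 1.4590 = 9.28%

9.28%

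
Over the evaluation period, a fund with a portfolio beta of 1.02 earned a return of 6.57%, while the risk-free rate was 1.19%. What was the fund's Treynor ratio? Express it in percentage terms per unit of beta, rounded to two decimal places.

5.27%

Treynor = (R_P − R_f) / β_P = (6.57% − 1.19%) / 1.0200 = 5.38% / 1.0200 = 5.27%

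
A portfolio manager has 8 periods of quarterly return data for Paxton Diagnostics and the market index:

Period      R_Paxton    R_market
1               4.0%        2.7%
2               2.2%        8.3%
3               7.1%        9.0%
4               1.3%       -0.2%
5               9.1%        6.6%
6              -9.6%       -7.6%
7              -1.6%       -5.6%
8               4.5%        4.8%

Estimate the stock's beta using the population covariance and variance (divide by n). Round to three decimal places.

0.800

Mean R_i = (4.0 + 2.2 + 7.1 + 1.3 + 9.1 − 9.6 − 1.6 + 4.5) / 8 = 2.1250%
Mean R_m = (2.7 + 8.3 + 9.0 − 0.2 + 6.6 − 7.6 − 5.6 + 4.8) / 8 = 2.2500%
Σ(R_i − R̄_i)(R_m − R̄_m) = 218.0300  ⇒  Cov = 218.0300 / 8 = 27.2538
Σ(R_m − R̄_m)² = 272.4400  ⇒  Var(R_m) = 272.4400 / 8 = 34.0550
β = Cov / Var(R_m) = 27.2538 / 34.0550 = 0.8003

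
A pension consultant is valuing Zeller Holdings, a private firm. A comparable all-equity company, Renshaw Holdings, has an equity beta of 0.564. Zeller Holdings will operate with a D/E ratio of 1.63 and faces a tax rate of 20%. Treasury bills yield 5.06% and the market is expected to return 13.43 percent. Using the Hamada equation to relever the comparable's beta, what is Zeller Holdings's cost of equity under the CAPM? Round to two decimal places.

15.94%

β_L = β_U × [1 + (1 − t)(D/E)] = 0.564 × [1 + (1 − 0.20) × 1.63]
    = 0.564 × [1 + 0.80 × 1.63] = 0.564 × 2.3040 = 1.2995
MRP = 13.43% − 5.06% = 8.37%
E(R) = R_f + β_L × MRP = 5.06% + 1.2995 × 8.37% = 15.94%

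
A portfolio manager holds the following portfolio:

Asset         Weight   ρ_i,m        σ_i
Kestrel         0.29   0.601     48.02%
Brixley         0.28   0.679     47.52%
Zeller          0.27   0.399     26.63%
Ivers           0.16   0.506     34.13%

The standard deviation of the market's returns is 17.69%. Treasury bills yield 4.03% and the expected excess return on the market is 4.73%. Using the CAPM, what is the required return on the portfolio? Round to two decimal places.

10.19%

β_Kestrel = 0.601 × 48.02% / 17.69% = 1.6314
β_Brixley = 0.679 × 47.52% / 17.69% = 1.8240
β_Zeller = 0.399 × 26.63% / 17.69% = 0.6006
β_Ivers = 0.506 × 34.13% / 17.69% = 0.9762
β_P = Σ w_i β_i = 0.29×1.6314 + 0.28×1.8240 + 0.27×0.6006 + 0.16×0.9762 = 1.3022
E(R_P) = R_f + β_P × MRP = 4.03% + 1.3022 × 4.73% = 10.19%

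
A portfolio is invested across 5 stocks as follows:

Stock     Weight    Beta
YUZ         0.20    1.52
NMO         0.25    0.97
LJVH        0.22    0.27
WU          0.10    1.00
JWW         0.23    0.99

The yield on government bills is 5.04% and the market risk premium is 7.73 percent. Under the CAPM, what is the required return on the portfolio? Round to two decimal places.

β_P = Σ w_i β_i = 0.20×1.52 + 0.25×0.97 + 0.22×0.27 + 0.10×1.00 + 0.23×0.99 = 0.9336
E(R_P) = R_f + β_P × MRP = 5.04% + 0.9336 × 7.73% = 12.26%

12.26%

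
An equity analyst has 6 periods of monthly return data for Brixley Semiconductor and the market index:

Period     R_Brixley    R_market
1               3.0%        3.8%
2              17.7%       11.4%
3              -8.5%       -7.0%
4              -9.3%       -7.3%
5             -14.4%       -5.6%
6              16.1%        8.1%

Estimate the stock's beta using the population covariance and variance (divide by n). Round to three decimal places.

Mean R_i = (3.0 + 17.7 − 8.5 − 9.3 − 14.4 + 16.1) / 6 = 0.7667%
Mean R_m = (3.8 + 11.4 − 7.0 − 7.3 − 5.6 + 8.1) / 6 = 0.5667%
Σ(R_i − R̄_i)(R_m − R̄_m) = 549.0133  ⇒  Cov = 549.0133 / 6 = 91.5022
Σ(R_m − R̄_m)² = 341.7333  ⇒  Var(R_m) = 341.7333 / 6 = 56.9556
β = Cov / Var(R_m) = 91.5022 / 56.9556 = 1.6066

1.607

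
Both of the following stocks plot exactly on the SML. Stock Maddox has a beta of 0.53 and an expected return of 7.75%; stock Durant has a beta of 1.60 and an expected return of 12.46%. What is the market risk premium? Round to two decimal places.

Both satisfy E(R) = R_f + β·MRP, so the slope of the SML is
MRP = (12.46% − 7.75%) / (1.60 − 0.53) = 4.71% / 1.07 = 4.4019%

4.40%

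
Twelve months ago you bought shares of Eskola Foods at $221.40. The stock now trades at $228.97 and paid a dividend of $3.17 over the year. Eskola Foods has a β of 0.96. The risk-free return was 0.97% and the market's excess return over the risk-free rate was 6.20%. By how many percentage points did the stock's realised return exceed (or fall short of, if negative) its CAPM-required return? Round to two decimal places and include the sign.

Realised HPR = (P1 + D1 − P0) / P0 = (228.97 + 3.17 − 221.40) / 221.40 = 10.74 / 221.40 = 4.8509%
CAPM required = R_f + β·MRP = 0.97% + 0.96 × 6.20% = 6.9220%
α = realised − required = 4.8509% − 6.9220% = -2.07%

-2.07%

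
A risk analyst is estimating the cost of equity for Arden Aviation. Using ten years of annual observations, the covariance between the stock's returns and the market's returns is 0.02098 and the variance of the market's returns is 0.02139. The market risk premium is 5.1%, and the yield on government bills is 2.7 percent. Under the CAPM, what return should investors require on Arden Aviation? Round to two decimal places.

7.70%

β = Cov(R_i, R_m) / Var(R_m) = 0.02098 / 0.02139 = 0.9808
E(R) = R_f + β × MRP = 2.7% + 0.9808 × 5.1% = 7.70%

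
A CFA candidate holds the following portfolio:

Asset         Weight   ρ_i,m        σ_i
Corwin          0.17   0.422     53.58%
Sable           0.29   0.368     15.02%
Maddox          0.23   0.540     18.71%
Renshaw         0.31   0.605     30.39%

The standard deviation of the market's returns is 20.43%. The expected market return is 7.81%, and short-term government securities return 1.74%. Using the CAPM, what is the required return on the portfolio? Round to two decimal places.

β_Corwin = 0.422 × 53.58% / 20.43% = 1.1067
β_Sable = 0.368 × 15.02% / 20.43% = 0.2706
β_Maddox = 0.540 × 18.71% / 20.43% = 0.4945
β_Renshaw = 0.605 × 30.39% / 20.43% = 0.8999
β_P = Σ w_i β_i = 0.17×1.1067 + 0.29×0.2706 + 0.23×0.4945 + 0.31×0.8999 = 0.6593
MRP = 7.81% − 1.74% = 6.07%
E(R_P) = R_f + β_P × MRP = 1.74% + 0.6593 × 6.07% = 5.74%

5.74%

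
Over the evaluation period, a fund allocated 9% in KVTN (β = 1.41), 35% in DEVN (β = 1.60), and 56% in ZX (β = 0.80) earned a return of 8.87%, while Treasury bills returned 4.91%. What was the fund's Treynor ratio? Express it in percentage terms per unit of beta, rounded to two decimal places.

3.49%

β_P = 0.09×1.41 + 0.35×1.60 + 0.56×0.80 = 1.1349
Treynor = (R_P − R_f) / β_P = (8.87% − 4.91%) / 1.1349 = 3.96% / 1.1349 = 3.49%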